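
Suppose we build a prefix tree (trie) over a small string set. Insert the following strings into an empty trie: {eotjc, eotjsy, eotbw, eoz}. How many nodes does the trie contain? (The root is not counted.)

10

Count nodes per top-level branch (shared prefixes stored once):
  'e'-branch (eotbw, eotjc, eotjsy, eoz): 10 nodes
Sum: 10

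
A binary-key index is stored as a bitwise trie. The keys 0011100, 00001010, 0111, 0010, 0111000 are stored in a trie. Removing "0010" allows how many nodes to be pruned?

1

A node on "0010"'s path can go only if nothing else ends at it or branches off below it.
The suffix "0" (1 node) is used only by "0010"; the node for "001" still has the child "1", so pruning stops there.
Nodes removed: 1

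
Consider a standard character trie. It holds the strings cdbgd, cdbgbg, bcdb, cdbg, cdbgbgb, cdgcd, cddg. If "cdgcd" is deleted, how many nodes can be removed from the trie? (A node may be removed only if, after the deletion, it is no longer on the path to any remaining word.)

3

A node on "cdgcd"'s path can go only if nothing else ends at it or branches off below it.
The suffix "gcd" (3 nodes) is used only by "cdgcd"; the node for "cd" still has the child "b", so pruning stops there.
Nodes removed: 3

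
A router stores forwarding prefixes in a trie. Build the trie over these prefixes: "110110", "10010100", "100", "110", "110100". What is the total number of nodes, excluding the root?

15

Insert word by word; a character creates a node only if that edge doesn't already exist:
  "110110" → 6 new (1, 1, 0, 1, 1, 0)
  "10010100" → prefix "1" already present; 7 new (0, 0, 1, 0, 1, 0, 0)
  "100" → prefix "100" already present; 0 new (none)
  "110" → prefix "110" already present; 0 new (none)
  "110100" → prefix "1101" already present; 2 new (0, 0)
Total nodes = 6 + 7 + 0 + 0 + 2 = 15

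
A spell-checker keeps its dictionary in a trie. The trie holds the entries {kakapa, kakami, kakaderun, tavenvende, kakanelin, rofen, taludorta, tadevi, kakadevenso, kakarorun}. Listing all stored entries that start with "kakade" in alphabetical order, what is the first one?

kakaderun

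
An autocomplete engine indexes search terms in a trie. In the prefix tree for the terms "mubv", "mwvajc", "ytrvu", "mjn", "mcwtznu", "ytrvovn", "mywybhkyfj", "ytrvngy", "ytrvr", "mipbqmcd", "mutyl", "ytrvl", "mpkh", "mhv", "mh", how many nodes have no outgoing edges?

14

A leaf is a node with no children — equivalently, the end of a word that is not a proper prefix of any other stored word.
Those words: "mcwtznu", "mhv", "mipbqmcd", "mjn", "mpkh", "mubv", "mutyl", "mwvajc", "mywybhkyfj", "ytrvl", "ytrvngy", "ytrvovn", "ytrvr", "ytrvu"
Leaf count: 14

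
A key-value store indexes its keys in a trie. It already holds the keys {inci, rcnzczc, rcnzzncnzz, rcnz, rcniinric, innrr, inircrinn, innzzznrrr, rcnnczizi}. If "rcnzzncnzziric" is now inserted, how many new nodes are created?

4

The longest prefix of "rcnzzncnzziric" already in the trie is "rcnzzncnzz" (length 10).
Each of the 4 remaining characters creates one node.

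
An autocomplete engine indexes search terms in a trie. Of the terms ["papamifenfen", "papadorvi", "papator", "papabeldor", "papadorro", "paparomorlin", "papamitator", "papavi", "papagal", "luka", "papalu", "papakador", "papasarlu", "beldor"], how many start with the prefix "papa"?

Filter for entries beginning with "papa":
Words under "papa": papabeldor, papadorro, papadorvi, papagal, papakador, papalu, papamifenfen, papamitator, paparomorlin, papasarlu, papator, papavi
Count: 12

12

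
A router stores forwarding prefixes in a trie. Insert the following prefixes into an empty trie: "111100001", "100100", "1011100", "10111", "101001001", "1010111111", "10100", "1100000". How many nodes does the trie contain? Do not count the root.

Trace insertions, counting only characters that open a new branch:
  "111100001" → 9 new (1, 1, 1, 1, 0, 0, 0, 0, 1)
  "100100" → prefix "1" already present; 5 new (0, 0, 1, 0, 0)
  "1011100" → prefix "10" already present; 5 new (1, 1, 1, 0, 0)
  "10111" → prefix "10111" already present; 0 new (none)
  "101001001" → prefix "101" already present; 6 new (0, 0, 1, 0, 0, 1)
  "1010111111" → prefix "1010" already present; 6 new (1, 1, 1, 1, 1, 1)
  "10100" → prefix "10100" already present; 0 new (none)
  "1100000" → prefix "11" already present; 5 new (0, 0, 0, 0, 0)
Total nodes = 9 + 5 + 5 + 0 + 6 + 6 + 0 + 5 = 36

36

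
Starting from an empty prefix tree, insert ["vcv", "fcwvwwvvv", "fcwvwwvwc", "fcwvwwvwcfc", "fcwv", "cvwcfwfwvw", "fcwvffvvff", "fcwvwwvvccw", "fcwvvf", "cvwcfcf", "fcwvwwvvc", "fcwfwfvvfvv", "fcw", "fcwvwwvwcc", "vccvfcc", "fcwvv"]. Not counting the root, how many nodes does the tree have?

53

Trace insertions, counting only characters that open a new branch:
  "vcv" → 3 new (v, c, v)
  "fcwvwwvvv" → 9 new (f, c, w, v, w, w, v, v, v)
  "fcwvwwvwc" → prefix "fcwvwwv" already present; 2 new (w, c)
  "fcwvwwvwcfc" → prefix "fcwvwwvwc" already present; 2 new (f, c)
  "fcwv" → prefix "fcwv" already present; 0 new (none)
  "cvwcfwfwvw" → 10 new (c, v, w, c, f, w, f, w, v, w)
  "fcwvffvvff" → prefix "fcwv" already present; 6 new (f, f, v, v, f, f)
  "fcwvwwvvccw" → prefix "fcwvwwvv" already present; 3 new (c, c, w)
  "fcwvvf" → prefix "fcwv" already present; 2 new (v, f)
  "cvwcfcf" → prefix "cvwcf" already present; 2 new (c, f)
  "fcwvwwvvc" → prefix "fcwvwwvvc" already present; 0 new (none)
  "fcwfwfvvfvv" → prefix "fcw" already present; 8 new (f, w, f, v, v, f, v, v)
  "fcw" → prefix "fcw" already present; 0 new (none)
  "fcwvwwvwcc" → prefix "fcwvwwvwc" already present; 1 new (c)
  "vccvfcc" → prefix "vc" already present; 5 new (c, v, f, c, c)
  "fcwvv" → prefix "fcwvv" already present; 0 new (none)
Total nodes = 3 + 9 + 2 + 2 + 0 + 10 + 6 + 3 + 2 + 2 + 0 + 8 + 0 + 1 + 5 + 0 = 53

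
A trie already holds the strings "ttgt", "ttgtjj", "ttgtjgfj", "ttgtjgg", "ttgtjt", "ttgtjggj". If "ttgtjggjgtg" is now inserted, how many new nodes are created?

"ttgtjggj" is already a path in the trie; the remaining "gtg" must be added.
So 11 − 8 = 3 new nodes.

3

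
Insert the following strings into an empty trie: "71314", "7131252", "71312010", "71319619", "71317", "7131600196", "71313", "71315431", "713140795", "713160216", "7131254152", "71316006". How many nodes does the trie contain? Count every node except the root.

Count nodes per top-level branch (shared prefixes stored once):
  '7'-branch (71312010, 7131252, 7131254152, 71313, 71314, 713140795, 71315431, 7131600196, 71316006, 713160216, 71317, 71319619): 39 nodes
Sum: 39

39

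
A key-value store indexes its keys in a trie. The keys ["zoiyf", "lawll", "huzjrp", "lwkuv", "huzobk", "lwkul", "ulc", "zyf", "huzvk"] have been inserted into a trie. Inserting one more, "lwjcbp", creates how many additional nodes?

4

The longest prefix of "lwjcbp" already in the trie is "lw" (length 2).
New nodes needed: |"lwjcbp"| − 2 = 6 − 2 = 4.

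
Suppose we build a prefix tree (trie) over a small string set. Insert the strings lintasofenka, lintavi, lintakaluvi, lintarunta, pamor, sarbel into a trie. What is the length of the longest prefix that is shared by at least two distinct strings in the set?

The deepest shared node is where two words last agree before diverging.
e.g. "lintakaluvi" and "lintarunta" share the prefix "linta" of length 5; no pair shares a longer one.
Longest shared-prefix length: 5

5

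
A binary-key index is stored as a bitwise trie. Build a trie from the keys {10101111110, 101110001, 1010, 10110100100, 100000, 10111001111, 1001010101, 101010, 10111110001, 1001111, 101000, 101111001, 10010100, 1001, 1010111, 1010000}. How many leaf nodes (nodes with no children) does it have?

A leaf is a node with no children — equivalently, the end of a word that is not a proper prefix of any other stored word.
Those words: "100000", "10010100", "1001010101", "1001111", "1010000", "101010", "10101111110", "10110100100", "101110001", "10111001111", "101111001", "10111110001"
Leaf count: 12

12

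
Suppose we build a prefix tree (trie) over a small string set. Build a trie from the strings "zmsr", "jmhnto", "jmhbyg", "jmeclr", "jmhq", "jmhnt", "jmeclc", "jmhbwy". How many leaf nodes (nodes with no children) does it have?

Leaves are exactly the stored words that no other stored word extends.
Those words: "jmeclc", "jmeclr", "jmhbwy", "jmhbyg", "jmhnto", "jmhq", "zmsr"
Leaf count: 7

7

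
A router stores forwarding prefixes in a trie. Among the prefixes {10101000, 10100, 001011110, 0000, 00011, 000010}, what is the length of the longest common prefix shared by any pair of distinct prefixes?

Look for the deepest trie node that still has at least two words in its subtree.
e.g. "0000" and "000010" share the prefix "0000" of length 4; no pair shares a longer one.
Longest shared-prefix length: 4

4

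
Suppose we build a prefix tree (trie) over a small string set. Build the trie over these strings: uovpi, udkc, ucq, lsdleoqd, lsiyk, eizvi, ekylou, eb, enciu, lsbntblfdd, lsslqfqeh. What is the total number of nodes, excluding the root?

51

Count nodes per top-level branch (shared prefixes stored once):
  'e'-branch (eb, eizvi, ekylou, enciu): 15 nodes
  'l'-branch (lsbntblfdd, lsdleoqd, lsiyk, lsslqfqeh): 26 nodes
  'u'-branch (ucq, udkc, uovpi): 10 nodes
Sum: 51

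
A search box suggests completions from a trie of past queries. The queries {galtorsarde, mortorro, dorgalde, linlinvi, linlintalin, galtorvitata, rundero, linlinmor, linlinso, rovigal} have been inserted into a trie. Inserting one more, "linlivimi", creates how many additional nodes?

Walking "linlivimi" from the root, the first 5 characters ("linli") follow existing edges; "v" is the first miss.
Each of the 4 remaining characters creates one node.

4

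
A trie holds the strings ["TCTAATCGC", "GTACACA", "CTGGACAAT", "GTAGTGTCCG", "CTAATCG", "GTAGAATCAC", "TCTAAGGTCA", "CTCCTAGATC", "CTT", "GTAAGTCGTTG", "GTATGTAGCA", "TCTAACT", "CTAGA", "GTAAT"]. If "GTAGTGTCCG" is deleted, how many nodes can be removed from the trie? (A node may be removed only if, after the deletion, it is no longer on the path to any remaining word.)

A node on "GTAGTGTCCG"'s path can go only if nothing else ends at it or branches off below it.
The suffix "TGTCCG" (6 nodes) is used only by "GTAGTGTCCG"; the node for "GTAG" still has the child "A", so pruning stops there.
Nodes removed: 6

6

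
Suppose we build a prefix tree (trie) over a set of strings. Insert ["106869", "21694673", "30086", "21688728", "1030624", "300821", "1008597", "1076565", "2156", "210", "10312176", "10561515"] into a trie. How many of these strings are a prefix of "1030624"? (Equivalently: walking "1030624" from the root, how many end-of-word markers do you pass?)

1

Walk "1030624" from the root; an end-of-word marker is hit whenever a stored word is a prefix of "1030624".
Prefixes of the query that are stored words: "1030624"
Count: 1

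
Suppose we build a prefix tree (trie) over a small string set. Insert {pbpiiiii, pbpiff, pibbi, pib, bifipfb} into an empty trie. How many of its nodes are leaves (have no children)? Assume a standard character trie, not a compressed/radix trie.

4

A leaf is a node with no children — equivalently, the end of a word that is not a proper prefix of any other stored word.
Those words: "bifipfb", "pbpiff", "pbpiiiii", "pibbi"
Leaf count: 4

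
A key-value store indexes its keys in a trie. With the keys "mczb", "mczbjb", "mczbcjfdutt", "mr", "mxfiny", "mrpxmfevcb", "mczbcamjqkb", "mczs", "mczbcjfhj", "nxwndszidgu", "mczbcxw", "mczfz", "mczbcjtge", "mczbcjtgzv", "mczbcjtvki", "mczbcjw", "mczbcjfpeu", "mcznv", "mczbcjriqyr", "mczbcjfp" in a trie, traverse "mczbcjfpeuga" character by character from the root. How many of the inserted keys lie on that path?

3

Traverse "mczbcjfpeuga" character by character; count nodes along the way that are marked as word ends.
Prefixes of the query that are stored words: "mczb", "mczbcjfp", "mczbcjfpeu"
Count: 3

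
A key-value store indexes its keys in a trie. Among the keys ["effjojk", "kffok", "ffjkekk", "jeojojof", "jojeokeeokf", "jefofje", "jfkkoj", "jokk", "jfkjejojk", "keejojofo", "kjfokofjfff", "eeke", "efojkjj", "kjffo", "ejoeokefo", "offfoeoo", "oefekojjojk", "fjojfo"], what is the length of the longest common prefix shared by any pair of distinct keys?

3

Equivalently: take the maximum, over all pairs, of their longest common prefix length.
"jfkjejojk" and "jfkkoj" agree on "jfk" (3 characters) before diverging; nothing deeper is shared.
Longest shared-prefix length: 3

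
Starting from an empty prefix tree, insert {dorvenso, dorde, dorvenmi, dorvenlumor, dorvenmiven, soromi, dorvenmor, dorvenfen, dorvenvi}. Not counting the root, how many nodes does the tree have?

Trie structure (* marks end of a word):
(root)
├─ d
│  └─ o
│     └─ r
│        ├─ d
│        │  └─ e *
│        └─ v
│           └─ e
│              └─ n
│                 ├─ f
│                 │  └─ e
│                 │     └─ n *
│                 ├─ l
│                 │  └─ u
│                 │     └─ m
│                 │        └─ o
│                 │           └─ r *
│                 ├─ m
│                 │  ├─ i *
│                 │  │  └─ v
│                 │  │     └─ e
│                 │  │        └─ n *
│                 │  └─ o
│                 │     └─ r *
│                 ├─ s
│                 │  └─ o *
│                 └─ v
│                    └─ i *
└─ s
   └─ o
      └─ r
         └─ o
            └─ m
               └─ i *
Counting every labelled node above: 33.

33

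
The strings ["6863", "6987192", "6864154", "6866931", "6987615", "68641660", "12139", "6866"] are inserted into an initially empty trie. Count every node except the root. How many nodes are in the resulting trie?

Trace insertions, counting only characters that open a new branch:
  "6863" → 4 new (6, 8, 6, 3)
  "6987192" → prefix "6" already present; 6 new (9, 8, 7, 1, 9, 2)
  "6864154" → prefix "686" already present; 4 new (4, 1, 5, 4)
  "6866931" → prefix "686" already present; 4 new (6, 9, 3, 1)
  "6987615" → prefix "6987" already present; 3 new (6, 1, 5)
  "68641660" → prefix "68641" already present; 3 new (6, 6, 0)
  "12139" → 5 new (1, 2, 1, 3, 9)
  "6866" → prefix "6866" already present; 0 new (none)
Total nodes = 4 + 6 + 4 + 4 + 3 + 3 + 5 + 0 = 29

29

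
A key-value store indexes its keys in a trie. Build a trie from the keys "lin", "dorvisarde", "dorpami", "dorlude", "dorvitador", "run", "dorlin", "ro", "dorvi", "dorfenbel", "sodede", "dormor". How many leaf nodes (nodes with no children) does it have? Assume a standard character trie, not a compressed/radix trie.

Leaves are exactly the stored words that no other stored word extends.
Those words: "dorfenbel", "dorlin", "dorlude", "dormor", "dorpami", "dorvisarde", "dorvitador", "lin", "ro", "run", "sodede"
Leaf count: 11

11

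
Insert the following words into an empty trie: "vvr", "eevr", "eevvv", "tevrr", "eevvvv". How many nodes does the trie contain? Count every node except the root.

Count nodes per top-level branch (shared prefixes stored once):
  'e'-branch (eevr, eevvv, eevvvv): 7 nodes
  't'-branch (tevrr): 5 nodes
  'v'-branch (vvr): 3 nodes
Sum: 15

15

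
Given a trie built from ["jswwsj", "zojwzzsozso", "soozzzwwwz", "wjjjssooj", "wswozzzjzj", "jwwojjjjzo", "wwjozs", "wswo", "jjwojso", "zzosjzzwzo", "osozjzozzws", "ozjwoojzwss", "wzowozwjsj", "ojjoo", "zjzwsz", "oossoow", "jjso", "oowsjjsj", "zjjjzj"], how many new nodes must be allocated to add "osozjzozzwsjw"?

2

"osozjzozzws" is already a path in the trie; the remaining "jw" must be added.
Each of the 2 remaining characters creates one node.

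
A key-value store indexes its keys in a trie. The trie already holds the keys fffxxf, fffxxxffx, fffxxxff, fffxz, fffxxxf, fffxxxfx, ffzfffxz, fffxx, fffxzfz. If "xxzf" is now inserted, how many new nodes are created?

4

"xxzf" shares no prefix with any stored word, so all 4 characters open new nodes.
4 − 0 = 4 new nodes.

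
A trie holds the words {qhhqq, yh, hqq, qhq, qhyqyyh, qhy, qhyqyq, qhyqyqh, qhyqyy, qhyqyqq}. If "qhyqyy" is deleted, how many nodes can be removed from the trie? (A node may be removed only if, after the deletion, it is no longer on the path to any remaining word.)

0

After clearing the end-marker at "qhyqyy", prune upward until reaching a node still needed by another word.
Every node on "qhyqyy" is still needed (e.g. by "qhyqyyh"), so nothing is freed.
Nodes removed: 0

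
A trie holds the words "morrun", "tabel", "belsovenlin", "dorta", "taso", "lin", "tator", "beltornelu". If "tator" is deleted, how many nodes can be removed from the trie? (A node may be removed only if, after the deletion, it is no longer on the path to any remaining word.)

After clearing the end-marker at "tator", prune upward until reaching a node still needed by another word.
The suffix "tor" (3 nodes) is used only by "tator"; the node for "ta" still has the child "b", so pruning stops there.
Nodes removed: 3

3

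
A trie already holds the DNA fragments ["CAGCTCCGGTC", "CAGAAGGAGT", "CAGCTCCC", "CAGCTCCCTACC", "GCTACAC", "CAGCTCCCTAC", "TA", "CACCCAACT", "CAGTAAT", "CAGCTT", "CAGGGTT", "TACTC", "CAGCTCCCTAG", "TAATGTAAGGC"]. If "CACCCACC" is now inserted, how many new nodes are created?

The longest prefix of "CACCCACC" already in the trie is "CACCCA" (length 6).
New nodes needed: |"CACCCACC"| − 6 = 8 − 6 = 2.

2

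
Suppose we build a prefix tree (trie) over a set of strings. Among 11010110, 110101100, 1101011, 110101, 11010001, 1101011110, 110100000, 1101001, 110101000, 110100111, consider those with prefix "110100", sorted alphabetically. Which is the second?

11010001

DFS of the "110100" subtree visits, in order: "110100000", "11010001", "1101001", "110100111"
Position 2: 11010001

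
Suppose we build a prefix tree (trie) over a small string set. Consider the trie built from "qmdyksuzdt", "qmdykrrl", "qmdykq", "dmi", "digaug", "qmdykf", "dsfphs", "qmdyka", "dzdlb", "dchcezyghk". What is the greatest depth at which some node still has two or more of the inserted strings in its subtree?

Look for the deepest trie node that still has at least two words in its subtree.
e.g. "qmdyka" and "qmdykf" share the prefix "qmdyk" of length 5; no pair shares a longer one.
Longest shared-prefix length: 5

5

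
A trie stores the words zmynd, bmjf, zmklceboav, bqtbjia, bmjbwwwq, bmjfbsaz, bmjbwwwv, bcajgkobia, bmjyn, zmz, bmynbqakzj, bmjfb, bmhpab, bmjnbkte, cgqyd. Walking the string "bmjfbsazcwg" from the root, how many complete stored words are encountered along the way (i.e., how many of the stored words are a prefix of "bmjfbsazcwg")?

Walk "bmjfbsazcwg" from the root; an end-of-word marker is hit whenever a stored word is a prefix of "bmjfbsazcwg".
Prefixes of the query that are stored words: "bmjf", "bmjfb", "bmjfbsaz"
Count: 3

3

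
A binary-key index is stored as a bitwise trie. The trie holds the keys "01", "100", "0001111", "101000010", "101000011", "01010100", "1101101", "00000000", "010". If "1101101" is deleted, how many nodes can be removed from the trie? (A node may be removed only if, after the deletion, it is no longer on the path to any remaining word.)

6

After clearing the end-marker at "1101101", prune upward until reaching a node still needed by another word.
The suffix "101101" (6 nodes) is used only by "1101101"; the node for "1" still has the child "0", so pruning stops there.
Nodes removed: 6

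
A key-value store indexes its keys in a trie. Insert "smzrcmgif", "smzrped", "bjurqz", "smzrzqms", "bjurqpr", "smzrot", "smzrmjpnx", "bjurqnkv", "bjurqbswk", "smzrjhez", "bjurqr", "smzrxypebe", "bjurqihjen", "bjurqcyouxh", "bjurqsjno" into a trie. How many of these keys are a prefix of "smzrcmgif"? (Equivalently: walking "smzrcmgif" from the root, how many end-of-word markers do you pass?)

Check each prefix of "smzrcmgif" against the stored set — each match is an end-marker on the path.
Prefixes of the query that are stored words: "smzrcmgif"
Count: 1

1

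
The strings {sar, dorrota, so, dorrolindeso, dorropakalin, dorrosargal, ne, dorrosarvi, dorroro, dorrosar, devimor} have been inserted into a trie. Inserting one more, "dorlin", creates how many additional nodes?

The longest prefix of "dorlin" already in the trie is "dor" (length 3).
Each of the 3 remaining characters creates one node.

3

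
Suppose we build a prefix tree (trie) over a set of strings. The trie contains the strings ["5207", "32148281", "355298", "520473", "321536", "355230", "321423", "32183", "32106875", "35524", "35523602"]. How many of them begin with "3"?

Traverse to the node for "3", then collect every word in that subtree.
Words under "3": 32106875, 321423, 32148281, 321536, 32183, 355230, 35523602, 35524, 355298
Count: 9

9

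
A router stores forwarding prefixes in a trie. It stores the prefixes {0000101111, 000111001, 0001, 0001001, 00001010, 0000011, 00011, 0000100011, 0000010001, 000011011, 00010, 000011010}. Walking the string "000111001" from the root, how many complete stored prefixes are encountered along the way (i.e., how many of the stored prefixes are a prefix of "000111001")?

Traverse "000111001" character by character; count nodes along the way that are marked as word ends.
Prefixes of the query that are stored words: "0001", "00011", "000111001"
Count: 3

3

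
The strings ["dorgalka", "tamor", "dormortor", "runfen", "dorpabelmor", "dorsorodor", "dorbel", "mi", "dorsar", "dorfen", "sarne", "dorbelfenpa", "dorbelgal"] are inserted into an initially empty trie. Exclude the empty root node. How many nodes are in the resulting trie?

Trace insertions, counting only characters that open a new branch:
  "dorgalka" → 8 new (d, o, r, g, a, l, k, a)
  "tamor" → 5 new (t, a, m, o, r)
  "dormortor" → prefix "dor" already present; 6 new (m, o, r, t, o, r)
  "runfen" → 6 new (r, u, n, f, e, n)
  "dorpabelmor" → prefix "dor" already present; 8 new (p, a, b, e, l, m, o, r)
  "dorsorodor" → prefix "dor" already present; 7 new (s, o, r, o, d, o, r)
  "dorbel" → prefix "dor" already present; 3 new (b, e, l)
  "mi" → 2 new (m, i)
  "dorsar" → prefix "dors" already present; 2 new (a, r)
  "dorfen" → prefix "dor" already present; 3 new (f, e, n)
  "sarne" → 5 new (s, a, r, n, e)
  "dorbelfenpa" → prefix "dorbel" already present; 5 new (f, e, n, p, a)
  "dorbelgal" → prefix "dorbel" already present; 3 new (g, a, l)
Total nodes = 8 + 5 + 6 + 6 + 8 + 7 + 3 + 2 + 2 + 3 + 5 + 5 + 3 = 63

63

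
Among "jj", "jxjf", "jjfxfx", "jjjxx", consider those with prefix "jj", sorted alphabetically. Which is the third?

DFS of the "jj" subtree visits, in order: "jj", "jjfxfx", "jjjxx"
The 3rd is jjjxx.

jjjxx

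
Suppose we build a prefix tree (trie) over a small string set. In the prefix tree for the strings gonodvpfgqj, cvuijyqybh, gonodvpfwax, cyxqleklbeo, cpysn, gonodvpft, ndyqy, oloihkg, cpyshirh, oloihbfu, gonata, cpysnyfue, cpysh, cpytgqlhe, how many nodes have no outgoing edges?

12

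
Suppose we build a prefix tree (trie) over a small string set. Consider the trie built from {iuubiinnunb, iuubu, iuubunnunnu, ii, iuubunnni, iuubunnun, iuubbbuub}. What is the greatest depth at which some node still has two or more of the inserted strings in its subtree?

Equivalently: take the maximum, over all pairs, of their longest common prefix length.
"iuubunnun" and "iuubunnunnu" agree on "iuubunnun" (9 characters) before diverging; nothing deeper is shared.
Longest shared-prefix length: 9

9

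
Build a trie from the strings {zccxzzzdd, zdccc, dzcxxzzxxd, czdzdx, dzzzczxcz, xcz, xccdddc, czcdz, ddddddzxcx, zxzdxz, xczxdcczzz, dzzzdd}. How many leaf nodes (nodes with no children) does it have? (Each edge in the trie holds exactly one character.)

11

Leaves are exactly the stored words that no other stored word extends.
Those words: "czcdz", "czdzdx", "ddddddzxcx", "dzcxxzzxxd", "dzzzczxcz", "dzzzdd", "xccdddc", "xczxdcczzz", "zccxzzzdd", "zdccc", "zxzdxz"
Leaf count: 11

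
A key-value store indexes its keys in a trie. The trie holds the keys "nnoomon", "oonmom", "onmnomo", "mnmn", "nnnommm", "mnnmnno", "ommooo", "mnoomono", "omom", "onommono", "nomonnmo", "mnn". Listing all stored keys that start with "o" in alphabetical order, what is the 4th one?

onommono

Words with prefix "o", in lexicographic order: "ommooo", "omom", "onmnomo", "onommono", "oonmom"
The 4th is onommono.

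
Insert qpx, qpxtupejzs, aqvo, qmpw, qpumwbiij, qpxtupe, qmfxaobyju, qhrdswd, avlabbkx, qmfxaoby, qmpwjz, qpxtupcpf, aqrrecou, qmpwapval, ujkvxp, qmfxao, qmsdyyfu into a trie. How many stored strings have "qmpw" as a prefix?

3

Traverse to the node for "qmpw", then collect every word in that subtree.
Words under "qmpw": qmpw, qmpwapval, qmpwjz
Count: 3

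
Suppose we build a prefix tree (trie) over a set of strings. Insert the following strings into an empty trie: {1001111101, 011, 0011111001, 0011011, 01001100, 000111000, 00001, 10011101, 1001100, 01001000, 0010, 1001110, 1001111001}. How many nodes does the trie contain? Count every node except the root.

51

Trace insertions, counting only characters that open a new branch:
  "1001111101" → 10 new (1, 0, 0, 1, 1, 1, 1, 1, 0, 1)
  "011" → 3 new (0, 1, 1)
  "0011111001" → prefix "0" already present; 9 new (0, 1, 1, 1, 1, 1, 0, 0, 1)
  "0011011" → prefix "0011" already present; 3 new (0, 1, 1)
  "01001100" → prefix "01" already present; 6 new (0, 0, 1, 1, 0, 0)
  "000111000" → prefix "00" already present; 7 new (0, 1, 1, 1, 0, 0, 0)
  "00001" → prefix "000" already present; 2 new (0, 1)
  "10011101" → prefix "100111" already present; 2 new (0, 1)
  "1001100" → prefix "10011" already present; 2 new (0, 0)
  "01001000" → prefix "01001" already present; 3 new (0, 0, 0)
  "0010" → prefix "001" already present; 1 new (0)
  "1001110" → prefix "1001110" already present; 0 new (none)
  "1001111001" → prefix "1001111" already present; 3 new (0, 0, 1)
Total nodes = 10 + 3 + 9 + 3 + 6 + 7 + 2 + 2 + 2 + 3 + 1 + 0 + 3 = 51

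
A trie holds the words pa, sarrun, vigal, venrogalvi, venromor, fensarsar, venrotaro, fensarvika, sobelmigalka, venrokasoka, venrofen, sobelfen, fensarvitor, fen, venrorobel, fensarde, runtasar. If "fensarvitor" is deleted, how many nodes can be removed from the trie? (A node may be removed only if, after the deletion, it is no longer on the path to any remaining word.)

3

A node on "fensarvitor"'s path can go only if nothing else ends at it or branches off below it.
The suffix "tor" (3 nodes) is used only by "fensarvitor"; the node for "fensarvi" still has the child "k", so pruning stops there.
Nodes removed: 3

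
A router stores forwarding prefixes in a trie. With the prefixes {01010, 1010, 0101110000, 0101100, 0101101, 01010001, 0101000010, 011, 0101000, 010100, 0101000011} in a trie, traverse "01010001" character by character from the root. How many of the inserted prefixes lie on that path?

4

Check each prefix of "01010001" against the stored set — each match is an end-marker on the path.
Prefixes of the query that are stored words: "01010", "010100", "0101000", "01010001"
Count: 4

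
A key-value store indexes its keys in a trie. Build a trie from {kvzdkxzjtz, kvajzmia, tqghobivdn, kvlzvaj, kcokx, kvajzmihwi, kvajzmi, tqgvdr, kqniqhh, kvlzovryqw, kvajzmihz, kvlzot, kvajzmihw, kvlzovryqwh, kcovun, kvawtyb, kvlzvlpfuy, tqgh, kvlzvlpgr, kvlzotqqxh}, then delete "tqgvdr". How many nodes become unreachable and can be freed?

After clearing the end-marker at "tqgvdr", prune upward until reaching a node still needed by another word.
The suffix "vdr" (3 nodes) is used only by "tqgvdr"; the node for "tqg" still has the child "h", so pruning stops there.
Nodes removed: 3

3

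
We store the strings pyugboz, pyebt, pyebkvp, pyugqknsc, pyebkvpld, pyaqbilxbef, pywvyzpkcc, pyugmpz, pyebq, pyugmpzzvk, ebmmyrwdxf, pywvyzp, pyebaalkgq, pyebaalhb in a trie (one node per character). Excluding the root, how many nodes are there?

For each word, the new-node count is its length minus the longest prefix already in the trie:
  "pyugboz" → 7 new (p, y, u, g, b, o, z)
  "pyebt" → prefix "py" already present; 3 new (e, b, t)
  "pyebkvp" → prefix "pyeb" already present; 3 new (k, v, p)
  "pyugqknsc" → prefix "pyug" already present; 5 new (q, k, n, s, c)
  "pyebkvpld" → prefix "pyebkvp" already present; 2 new (l, d)
  "pyaqbilxbef" → prefix "py" already present; 9 new (a, q, b, i, l, x, b, e, f)
  "pywvyzpkcc" → prefix "py" already present; 8 new (w, v, y, z, p, k, c, c)
  "pyugmpz" → prefix "pyug" already present; 3 new (m, p, z)
  "pyebq" → prefix "pyeb" already present; 1 new (q)
  "pyugmpzzvk" → prefix "pyugmpz" already present; 3 new (z, v, k)
  "ebmmyrwdxf" → 10 new (e, b, m, m, y, r, w, d, x, f)
  "pywvyzp" → prefix "pywvyzp" already present; 0 new (none)
  "pyebaalkgq" → prefix "pyeb" already present; 6 new (a, a, l, k, g, q)
  "pyebaalhb" → prefix "pyebaal" already present; 2 new (h, b)
Total nodes = 7 + 3 + 3 + 5 + 2 + 9 + 8 + 3 + 1 + 3 + 10 + 0 + 6 + 2 = 62

62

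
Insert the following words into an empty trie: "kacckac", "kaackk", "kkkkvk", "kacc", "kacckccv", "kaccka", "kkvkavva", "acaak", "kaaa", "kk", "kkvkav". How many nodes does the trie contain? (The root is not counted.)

31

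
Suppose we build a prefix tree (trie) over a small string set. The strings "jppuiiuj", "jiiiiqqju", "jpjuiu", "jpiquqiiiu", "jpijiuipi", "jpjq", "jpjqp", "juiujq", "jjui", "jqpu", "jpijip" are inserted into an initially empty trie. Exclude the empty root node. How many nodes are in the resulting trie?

For each word, the new-node count is its length minus the longest prefix already in the trie:
  "jppuiiuj" → 8 new (j, p, p, u, i, i, u, j)
  "jiiiiqqju" → prefix "j" already present; 8 new (i, i, i, i, q, q, j, u)
  "jpjuiu" → prefix "jp" already present; 4 new (j, u, i, u)
  "jpiquqiiiu" → prefix "jp" already present; 8 new (i, q, u, q, i, i, i, u)
  "jpijiuipi" → prefix "jpi" already present; 6 new (j, i, u, i, p, i)
  "jpjq" → prefix "jpj" already present; 1 new (q)
  "jpjqp" → prefix "jpjq" already present; 1 new (p)
  "juiujq" → prefix "j" already present; 5 new (u, i, u, j, q)
  "jjui" → prefix "j" already present; 3 new (j, u, i)
  "jqpu" → prefix "j" already present; 3 new (q, p, u)
  "jpijip" → prefix "jpiji" already present; 1 new (p)
Total nodes = 8 + 8 + 4 + 8 + 6 + 1 + 1 + 5 + 3 + 3 + 1 = 48

48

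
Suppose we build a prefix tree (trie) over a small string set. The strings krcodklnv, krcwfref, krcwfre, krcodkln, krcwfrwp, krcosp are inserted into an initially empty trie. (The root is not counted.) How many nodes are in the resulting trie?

Trace insertions, counting only characters that open a new branch:
  "krcodklnv" → 9 new (k, r, c, o, d, k, l, n, v)
  "krcwfref" → prefix "krc" already present; 5 new (w, f, r, e, f)
  "krcwfre" → prefix "krcwfre" already present; 0 new (none)
  "krcodkln" → prefix "krcodkln" already present; 0 new (none)
  "krcwfrwp" → prefix "krcwfr" already present; 2 new (w, p)
  "krcosp" → prefix "krco" already present; 2 new (s, p)
Total nodes = 9 + 5 + 0 + 0 + 2 + 2 = 18

18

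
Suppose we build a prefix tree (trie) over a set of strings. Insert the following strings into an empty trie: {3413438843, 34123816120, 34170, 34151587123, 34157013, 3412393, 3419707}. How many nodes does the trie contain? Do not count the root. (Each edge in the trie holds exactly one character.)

Count nodes per top-level branch (shared prefixes stored once):
  '3'-branch (34123816120, 3412393, 3413438843, 34151587123, 34157013, 34170, 3419707): 38 nodes
Sum: 38

38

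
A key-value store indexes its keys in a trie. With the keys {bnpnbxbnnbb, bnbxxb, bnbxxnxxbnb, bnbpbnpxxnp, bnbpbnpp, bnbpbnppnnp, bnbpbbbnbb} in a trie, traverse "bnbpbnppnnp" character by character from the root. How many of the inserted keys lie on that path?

2

Check each prefix of "bnbpbnppnnp" against the stored set — each match is an end-marker on the path.
Prefixes of the query that are stored words: "bnbpbnpp", "bnbpbnppnnp"
Count: 2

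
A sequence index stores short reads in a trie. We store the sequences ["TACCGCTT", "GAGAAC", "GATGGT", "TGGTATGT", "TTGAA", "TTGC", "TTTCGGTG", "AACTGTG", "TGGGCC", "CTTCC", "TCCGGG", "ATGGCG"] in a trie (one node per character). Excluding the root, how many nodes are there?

61

Trace insertions, counting only characters that open a new branch:
  "TACCGCTT" → 8 new (T, A, C, C, G, C, T, T)
  "GAGAAC" → 6 new (G, A, G, A, A, C)
  "GATGGT" → prefix "GA" already present; 4 new (T, G, G, T)
  "TGGTATGT" → prefix "T" already present; 7 new (G, G, T, A, T, G, T)
  "TTGAA" → prefix "T" already present; 4 new (T, G, A, A)
  "TTGC" → prefix "TTG" already present; 1 new (C)
  "TTTCGGTG" → prefix "TT" already present; 6 new (T, C, G, G, T, G)
  "AACTGTG" → 7 new (A, A, C, T, G, T, G)
  "TGGGCC" → prefix "TGG" already present; 3 new (G, C, C)
  "CTTCC" → 5 new (C, T, T, C, C)
  "TCCGGG" → prefix "T" already present; 5 new (C, C, G, G, G)
  "ATGGCG" → prefix "A" already present; 5 new (T, G, G, C, G)
Total nodes = 8 + 6 + 4 + 7 + 4 + 1 + 6 + 7 + 3 + 5 + 5 + 5 = 61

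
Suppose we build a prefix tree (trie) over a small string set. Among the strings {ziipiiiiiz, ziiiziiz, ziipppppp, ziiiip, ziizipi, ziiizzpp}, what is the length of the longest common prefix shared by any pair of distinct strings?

5

Look for the deepest trie node that still has at least two words in its subtree.
e.g. "ziiiziiz" and "ziiizzpp" share the prefix "ziiiz" of length 5; no pair shares a longer one.
Longest shared-prefix length: 5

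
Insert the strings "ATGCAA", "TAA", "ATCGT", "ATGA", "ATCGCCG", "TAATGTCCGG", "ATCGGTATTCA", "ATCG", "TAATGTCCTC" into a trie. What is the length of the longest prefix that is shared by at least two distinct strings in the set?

Equivalently: take the maximum, over all pairs, of their longest common prefix length.
e.g. "TAATGTCCGG" and "TAATGTCCTC" share the prefix "TAATGTCC" of length 8; no pair shares a longer one.
Longest shared-prefix length: 8

8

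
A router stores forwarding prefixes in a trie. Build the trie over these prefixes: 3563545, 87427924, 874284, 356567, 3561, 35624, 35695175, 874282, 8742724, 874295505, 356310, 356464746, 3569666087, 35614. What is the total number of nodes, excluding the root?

51

Trace insertions, counting only characters that open a new branch:
  "3563545" → 7 new (3, 5, 6, 3, 5, 4, 5)
  "87427924" → 8 new (8, 7, 4, 2, 7, 9, 2, 4)
  "874284" → prefix "8742" already present; 2 new (8, 4)
  "356567" → prefix "356" already present; 3 new (5, 6, 7)
  "3561" → prefix "356" already present; 1 new (1)
  "35624" → prefix "356" already present; 2 new (2, 4)
  "35695175" → prefix "356" already present; 5 new (9, 5, 1, 7, 5)
  "874282" → prefix "87428" already present; 1 new (2)
  "8742724" → prefix "87427" already present; 2 new (2, 4)
  "874295505" → prefix "8742" already present; 5 new (9, 5, 5, 0, 5)
  "356310" → prefix "3563" already present; 2 new (1, 0)
  "356464746" → prefix "356" already present; 6 new (4, 6, 4, 7, 4, 6)
  "3569666087" → prefix "3569" already present; 6 new (6, 6, 6, 0, 8, 7)
  "35614" → prefix "3561" already present; 1 new (4)
Total nodes = 7 + 8 + 2 + 3 + 1 + 2 + 5 + 1 + 2 + 5 + 2 + 6 + 6 + 1 = 51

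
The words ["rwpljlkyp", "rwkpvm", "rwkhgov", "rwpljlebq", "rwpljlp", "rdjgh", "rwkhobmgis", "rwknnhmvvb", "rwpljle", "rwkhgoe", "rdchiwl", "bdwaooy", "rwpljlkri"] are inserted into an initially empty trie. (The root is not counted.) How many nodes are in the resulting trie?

53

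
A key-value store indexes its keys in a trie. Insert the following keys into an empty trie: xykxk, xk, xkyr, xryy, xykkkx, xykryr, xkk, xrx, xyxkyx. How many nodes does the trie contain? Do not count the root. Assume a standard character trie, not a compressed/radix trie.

23

Trie structure (* marks end of a word):
(root)
└─ x
   ├─ k *
   │  ├─ k *
   │  └─ y
   │     └─ r *
   ├─ r
   │  ├─ x *
   │  └─ y
   │     └─ y *
   └─ y
      ├─ k
      │  ├─ k
      │  │  └─ k
      │  │     └─ x *
      │  ├─ r
      │  │  └─ y
      │  │     └─ r *
      │  └─ x
      │     └─ k *
      └─ x
         └─ k
            └─ y
               └─ x *
Counting every labelled node above: 23.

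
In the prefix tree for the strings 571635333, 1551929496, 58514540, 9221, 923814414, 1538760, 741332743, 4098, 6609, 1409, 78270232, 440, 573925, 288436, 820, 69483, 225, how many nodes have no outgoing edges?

A leaf is a node with no children — equivalently, the end of a word that is not a proper prefix of any other stored word.
Those words: "1409", "1538760", "1551929496", "225", "288436", "4098", "440", "571635333", "573925", "58514540", "6609", "69483", "741332743", "78270232", "820", "9221", "923814414"
Leaf count: 17

17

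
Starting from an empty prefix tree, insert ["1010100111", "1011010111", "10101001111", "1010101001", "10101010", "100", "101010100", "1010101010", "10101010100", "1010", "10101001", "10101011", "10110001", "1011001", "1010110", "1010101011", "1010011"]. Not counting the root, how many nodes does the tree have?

Trie structure (* marks end of a word):
(root)
└─ 1
   └─ 0
      ├─ 0 *
      └─ 1
         ├─ 0 *
         │  ├─ 0
         │  │  └─ 1
         │  │     └─ 1 *
         │  └─ 1
         │     ├─ 0
         │     │  ├─ 0
         │     │  │  └─ 1 *
         │     │  │     └─ 1
         │     │  │        └─ 1 *
         │     │  │           └─ 1 *
         │     │  └─ 1
         │     │     ├─ 0 *
         │     │     │  ├─ 0 *
         │     │     │  │  └─ 1 *
         │     │     │  └─ 1
         │     │     │     ├─ 0 *
         │     │     │     │  └─ 0 *
         │     │     │     └─ 1 *
         │     │     └─ 1 *
         │     └─ 1
         │        └─ 0 *
         └─ 1
            └─ 0
               ├─ 0
               │  ├─ 0
               │  │  └─ 1 *
               │  └─ 1 *
               └─ 1
                  └─ 0
                     └─ 1
                        └─ 1
                           └─ 1 *
Counting every labelled node above: 37.

37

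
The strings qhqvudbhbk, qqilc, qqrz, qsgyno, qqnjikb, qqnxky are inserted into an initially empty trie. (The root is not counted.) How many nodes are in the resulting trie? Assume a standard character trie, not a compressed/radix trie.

Count nodes per top-level branch (shared prefixes stored once):
  'q'-branch (qhqvudbhbk, qqilc, qqnjikb, qqnxky, qqrz, qsgyno): 29 nodes
Sum: 29

29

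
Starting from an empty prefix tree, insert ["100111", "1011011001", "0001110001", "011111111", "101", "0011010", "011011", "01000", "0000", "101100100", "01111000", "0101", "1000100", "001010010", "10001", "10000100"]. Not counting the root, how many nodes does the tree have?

66

Trace insertions, counting only characters that open a new branch:
  "100111" → 6 new (1, 0, 0, 1, 1, 1)
  "1011011001" → prefix "10" already present; 8 new (1, 1, 0, 1, 1, 0, 0, 1)
  "0001110001" → 10 new (0, 0, 0, 1, 1, 1, 0, 0, 0, 1)
  "011111111" → prefix "0" already present; 8 new (1, 1, 1, 1, 1, 1, 1, 1)
  "101" → prefix "101" already present; 0 new (none)
  "0011010" → prefix "00" already present; 5 new (1, 1, 0, 1, 0)
  "011011" → prefix "011" already present; 3 new (0, 1, 1)
  "01000" → prefix "01" already present; 3 new (0, 0, 0)
  "0000" → prefix "000" already present; 1 new (0)
  "101100100" → prefix "10110" already present; 4 new (0, 1, 0, 0)
  "01111000" → prefix "01111" already present; 3 new (0, 0, 0)
  "0101" → prefix "010" already present; 1 new (1)
  "1000100" → prefix "100" already present; 4 new (0, 1, 0, 0)
  "001010010" → prefix "001" already present; 6 new (0, 1, 0, 0, 1, 0)
  "10001" → prefix "10001" already present; 0 new (none)
  "10000100" → prefix "1000" already present; 4 new (0, 1, 0, 0)
Total nodes = 6 + 8 + 10 + 8 + 0 + 5 + 3 + 3 + 1 + 4 + 3 + 1 + 4 + 6 + 0 + 4 = 66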